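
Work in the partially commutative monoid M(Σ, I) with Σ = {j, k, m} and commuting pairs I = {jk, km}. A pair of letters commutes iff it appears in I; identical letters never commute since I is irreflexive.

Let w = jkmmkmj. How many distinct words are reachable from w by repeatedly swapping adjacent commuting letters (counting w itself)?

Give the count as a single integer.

piece 0:j — minimal
piece 1:k — minimal
piece 2:m rests on {0:j}
piece 3:m rests on {2:m}
piece 4:k rests on {1:k}
piece 5:m rests on {3:m}
piece 6:j rests on {5:m}
minimal pieces: {0:j, 1:k}
ways to finish when only these pieces remain (= sum over removing one remaining piece with nothing left below it):
  1 left: {4}→1  {6}→1
  2 left: {1,4}→1  {4,6}→2  {5,6}→1
  3 left: {1,4,6}→3  {3,5,6}→1  {4,5,6}→3
  4 left: {1,4,5,6}→6  {2,3,5,6}→1  {3,4,5,6}→4
  5 left: {0,2,3,5,6}→1  {1,3,4,5,6}→10  {2,3,4,5,6}→5
  placing 0:j first → 15 extensions
  placing 1:k first → 6 extensions
total linear extensions = 21

21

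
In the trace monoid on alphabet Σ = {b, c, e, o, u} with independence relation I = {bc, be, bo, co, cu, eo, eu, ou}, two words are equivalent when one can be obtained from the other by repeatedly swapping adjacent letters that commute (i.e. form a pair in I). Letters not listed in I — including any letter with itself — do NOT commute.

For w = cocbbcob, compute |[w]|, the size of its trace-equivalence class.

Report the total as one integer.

drop 0:c onto floor
drop 1:o onto floor
drop 2:c onto {0:c}
drop 3:b onto floor
drop 4:b onto {3:b}
drop 5:c onto {2:c}
drop 6:o onto {1:o}
drop 7:b onto {4:b}
ground layer = {0:c, 1:o, 3:b}
drop-orders for the pieces not yet dropped (sum over which currently-grounded one goes next):
  1 to go: {5} 1  {6} 1  {7} 1
  2 to go: {1,6} 1  {2,5} 1  {4,7} 1  {5,6} 2  {5,7} 2  {6,7} 2
  3 to go: {0,2,5} 1  {1,5,6} 3  {1,6,7} 3  {2,5,6} 3  {2,5,7} 3  {3,4,7} 1  {4,5,7} 3  {4,6,7} 3  {5,6,7} 6
  4 to go: {0,2,5,6} 4  {0,2,5,7} 4  {1,2,5,6} 6  {1,4,6,7} 6  {1,5,6,7} 12  {2,4,5,7} 6  {2,5,6,7} 12  {3,4,5,7} 4  {3,4,6,7} 4  {4,5,6,7} 12
  5 to go: {0,1,2,5,6} 10  {0,2,4,5,7} 10  {0,2,5,6,7} 20  {1,2,5,6,7} 30  {1,3,4,6,7} 10  {1,4,5,6,7} 30  {2,3,4,5,7} 10  {2,4,5,6,7} 30  {3,4,5,6,7} 20
  6 to go: {0,1,2,5,6,7} 60  {0,2,3,4,5,7} 20  {0,2,4,5,6,7} 60  {1,2,4,5,6,7} 90  {1,3,4,5,6,7} 60  {2,3,4,5,6,7} 60
  if 0:c drops first: 210 orders
  if 1:o drops first: 140 orders
  if 3:b drops first: 210 orders
heap linearizations: 560

560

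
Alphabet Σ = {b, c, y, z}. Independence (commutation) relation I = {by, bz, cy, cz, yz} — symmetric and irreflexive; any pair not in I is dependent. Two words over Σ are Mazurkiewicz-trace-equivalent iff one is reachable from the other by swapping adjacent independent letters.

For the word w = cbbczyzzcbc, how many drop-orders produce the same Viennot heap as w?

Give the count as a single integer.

piece 0:c — minimal
piece 1:b rests on {0:c}
piece 2:b rests on {1:b}
piece 3:c rests on {2:b}
piece 4:z — minimal
piece 5:y — minimal
piece 6:z rests on {4:z}
piece 7:z rests on {6:z}
piece 8:c rests on {3:c}
piece 9:b rests on {8:c}
piece 10:c rests on {9:b}
minimal pieces: {0:c, 4:z, 5:y}
ways to finish when only these pieces remain (= sum over removing one remaining piece with nothing left below it):
  1 left: {5}→1  {7}→1  {10}→1
  2 left: {5,7}→2  {5,10}→2  {6,7}→1  {7,10}→2  {9,10}→1
  3 left: {4,6,7}→1  {5,6,7}→3  {5,7,10}→6  {5,9,10}→3  {6,7,10}→3  {7,9,10}→3  {8,9,10}→1
  4 left: {3,8,9,10}→1  {4,5,6,7}→4  {4,6,7,10}→4  {5,6,7,10}→12  {5,7,9,10}→12  {5,8,9,10}→4  {6,7,9,10}→6  {7,8,9,10}→4
  5 left: {2,3,8,9,10}→1  {3,5,8,9,10}→5  {3,7,8,9,10}→5  {4,5,6,7,10}→20  {4,6,7,9,10}→10  {5,6,7,9,10}→30  {5,7,8,9,10}→20  {6,7,8,9,10}→10
  6 left: {1,2,3,8,9,10}→1  {2,3,5,8,9,10}→6  {2,3,7,8,9,10}→6  {3,5,7,8,9,10}→30  {3,6,7,8,9,10}→15  {4,5,6,7,9,10}→60  {4,6,7,8,9,10}→20  {5,6,7,8,9,10}→60
  7 left: {0,1,2,3,8,9,10}→1  {1,2,3,5,8,9,10}→7  {1,2,3,7,8,9,10}→7  {2,3,5,7,8,9,10}→42  {2,3,6,7,8,9,10}→21  {3,4,6,7,8,9,10}→35  {3,5,6,7,8,9,10}→105  {4,5,6,7,8,9,10}→140
  8 left: {0,1,2,3,5,8,9,10}→8  {0,1,2,3,7,8,9,10}→8  {1,2,3,5,7,8,9,10}→56  {1,2,3,6,7,8,9,10}→28  {2,3,4,6,7,8,9,10}→56  {2,3,5,6,7,8,9,10}→168  {3,4,5,6,7,8,9,10}→280
  9 left: {0,1,2,3,5,7,8,9,10}→72  {0,1,2,3,6,7,8,9,10}→36  {1,2,3,4,6,7,8,9,10}→84  {1,2,3,5,6,7,8,9,10}→252  {2,3,4,5,6,7,8,9,10}→504
  placing 0:c first → 840 extensions
  placing 4:z first → 360 extensions
  placing 5:y first → 120 extensions
total linear extensions = 1320

1320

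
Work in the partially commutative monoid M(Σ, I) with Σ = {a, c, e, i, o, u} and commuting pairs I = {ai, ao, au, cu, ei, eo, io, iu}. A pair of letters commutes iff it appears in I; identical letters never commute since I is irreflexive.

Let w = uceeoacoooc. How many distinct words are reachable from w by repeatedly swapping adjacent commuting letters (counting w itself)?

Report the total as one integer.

8

0(u) covers ∅
1(c) covers ∅
2(e) covers 0:u, 1:c
3(e) covers 2:e
4(o) covers 0:u, 1:c
5(a) covers 3:e
6(c) covers 4:o, 5:a
7(o) covers 6:c
8(o) covers 7:o
9(o) covers 8:o
10(c) covers 9:o
floor of heap: 0:u, 1:c
completions by unplaced set U, small U first (add the entries for U minus each lowest piece of U):
  |U|=1: {10}:1
  |U|=2: {9,10}:1
  |U|=3: {8,9,10}:1
  |U|=4: {7,8,9,10}:1
  |U|=5: {6,7,8,9,10}:1
  |U|=6: {4,6,7,8,9,10}:1  {5,6,7,8,9,10}:1
  |U|=7: {3,5,6,7,8,9,10}:1  {4,5,6,7,8,9,10}:2
  |U|=8: {2,3,5,6,7,8,9,10}:1  {3,4,5,6,7,8,9,10}:3
  |U|=9: {2,3,4,5,6,7,8,9,10}:4
  start at 0(u): 4
  start at 1(c): 4
sum over floor = 8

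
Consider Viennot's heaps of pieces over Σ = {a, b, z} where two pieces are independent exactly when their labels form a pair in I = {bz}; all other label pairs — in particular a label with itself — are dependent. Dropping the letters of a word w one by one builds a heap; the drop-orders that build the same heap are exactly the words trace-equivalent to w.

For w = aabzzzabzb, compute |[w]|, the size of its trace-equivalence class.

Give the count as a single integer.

0(a) covers ∅
1(a) covers 0:a
2(b) covers 1:a
3(z) covers 1:a
4(z) covers 3:z
5(z) covers 4:z
6(a) covers 2:b, 5:z
7(b) covers 6:a
8(z) covers 6:a
9(b) covers 7:b
floor of heap: 0:a
completions by unplaced set U, small U first (add the entries for U minus each lowest piece of U):
  |U|=1: {8}:1  {9}:1
  |U|=2: {7,9}:1  {8,9}:2
  |U|=3: {7,8,9}:3
  |U|=4: {6,7,8,9}:3
  |U|=5: {2,6,7,8,9}:3  {5,6,7,8,9}:3
  |U|=6: {2,5,6,7,8,9}:6  {4,5,6,7,8,9}:3
  |U|=7: {2,4,5,6,7,8,9}:9  {3,4,5,6,7,8,9}:3
  |U|=8: {2,3,4,5,6,7,8,9}:12
  start at 0(a): 12

12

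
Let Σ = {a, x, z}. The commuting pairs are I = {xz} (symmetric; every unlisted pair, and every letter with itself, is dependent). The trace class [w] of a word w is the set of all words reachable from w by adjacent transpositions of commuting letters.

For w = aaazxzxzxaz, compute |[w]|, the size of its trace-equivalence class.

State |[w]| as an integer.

20

0(a) covers ∅
1(a) covers 0:a
2(a) covers 1:a
3(z) covers 2:a
4(x) covers 2:a
5(z) covers 3:z
6(x) covers 4:x
7(z) covers 5:z
8(x) covers 6:x
9(a) covers 7:z, 8:x
10(z) covers 9:a
floor of heap: 0:a
completions by unplaced set U, small U first (add the entries for U minus each lowest piece of U):
  |U|=1: {10}:1
  |U|=2: {9,10}:1
  |U|=3: {7,9,10}:1  {8,9,10}:1
  |U|=4: {5,7,9,10}:1  {6,8,9,10}:1  {7,8,9,10}:2
  |U|=5: {3,5,7,9,10}:1  {4,6,8,9,10}:1  {5,7,8,9,10}:3  {6,7,8,9,10}:3
  |U|=6: {3,5,7,8,9,10}:4  {4,6,7,8,9,10}:4  {5,6,7,8,9,10}:6
  |U|=7: {3,5,6,7,8,9,10}:10  {4,5,6,7,8,9,10}:10
  |U|=8: {3,4,5,6,7,8,9,10}:20
  |U|=9: {2,3,4,5,6,7,8,9,10}:20
  start at 0(a): 20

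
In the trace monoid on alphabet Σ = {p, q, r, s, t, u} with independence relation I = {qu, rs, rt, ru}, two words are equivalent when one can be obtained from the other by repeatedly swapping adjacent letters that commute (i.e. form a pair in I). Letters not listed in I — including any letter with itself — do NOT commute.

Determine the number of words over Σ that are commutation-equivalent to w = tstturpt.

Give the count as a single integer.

6

0(t) covers ∅
1(s) covers 0:t
2(t) covers 1:s
3(t) covers 2:t
4(u) covers 3:t
5(r) covers ∅
6(p) covers 4:u, 5:r
7(t) covers 6:p
floor of heap: 0:t, 5:r
completions by unplaced set U, small U first (add the entries for U minus each lowest piece of U):
  |U|=1: {7}:1
  |U|=2: {6,7}:1
  |U|=3: {4,6,7}:1  {5,6,7}:1
  |U|=4: {3,4,6,7}:1  {4,5,6,7}:2
  |U|=5: {2,3,4,6,7}:1  {3,4,5,6,7}:3
  |U|=6: {1,2,3,4,6,7}:1  {2,3,4,5,6,7}:4
  start at 0(t): 5
  start at 5(r): 1
sum over floor = 6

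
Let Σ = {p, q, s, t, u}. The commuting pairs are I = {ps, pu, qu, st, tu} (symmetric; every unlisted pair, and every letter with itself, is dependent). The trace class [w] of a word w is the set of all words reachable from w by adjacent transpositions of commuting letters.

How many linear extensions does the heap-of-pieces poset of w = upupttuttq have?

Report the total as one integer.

drop 0:u onto floor
drop 1:p onto floor
drop 2:u onto {0:u}
drop 3:p onto {1:p}
drop 4:t onto {3:p}
drop 5:t onto {4:t}
drop 6:u onto {2:u}
drop 7:t onto {5:t}
drop 8:t onto {7:t}
drop 9:q onto {8:t}
ground layer = {0:u, 1:p}
drop-orders for the pieces not yet dropped (sum over which currently-grounded one goes next):
  1 to go: {6} 1  {9} 1
  2 to go: {2,6} 1  {6,9} 2  {8,9} 1
  3 to go: {0,2,6} 1  {2,6,9} 3  {6,8,9} 3  {7,8,9} 1
  4 to go: {0,2,6,9} 4  {2,6,8,9} 6  {5,7,8,9} 1  {6,7,8,9} 4
  5 to go: {0,2,6,8,9} 10  {2,6,7,8,9} 10  {4,5,7,8,9} 1  {5,6,7,8,9} 5
  6 to go: {0,2,6,7,8,9} 20  {2,5,6,7,8,9} 15  {3,4,5,7,8,9} 1  {4,5,6,7,8,9} 6
  7 to go: {0,2,5,6,7,8,9} 35  {1,3,4,5,7,8,9} 1  {2,4,5,6,7,8,9} 21  {3,4,5,6,7,8,9} 7
  8 to go: {0,2,4,5,6,7,8,9} 56  {1,3,4,5,6,7,8,9} 8  {2,3,4,5,6,7,8,9} 28
  if 0:u drops first: 36 orders
  if 1:p drops first: 84 orders
heap linearizations: 120

120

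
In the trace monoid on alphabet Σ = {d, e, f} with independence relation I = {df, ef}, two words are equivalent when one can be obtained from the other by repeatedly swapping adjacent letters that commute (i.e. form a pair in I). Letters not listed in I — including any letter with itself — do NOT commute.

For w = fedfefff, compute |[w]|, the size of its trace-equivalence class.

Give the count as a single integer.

56

piece 0:f — minimal
piece 1:e — minimal
piece 2:d rests on {1:e}
piece 3:f rests on {0:f}
piece 4:e rests on {2:d}
piece 5:f rests on {3:f}
piece 6:f rests on {5:f}
piece 7:f rests on {6:f}
minimal pieces: {0:f, 1:e}
ways to finish when only these pieces remain (= sum over removing one remaining piece with nothing left below it):
  1 left: {4}→1  {7}→1
  2 left: {2,4}→1  {4,7}→2  {6,7}→1
  3 left: {1,2,4}→1  {2,4,7}→3  {4,6,7}→3  {5,6,7}→1
  4 left: {1,2,4,7}→4  {2,4,6,7}→6  {3,5,6,7}→1  {4,5,6,7}→4
  5 left: {0,3,5,6,7}→1  {1,2,4,6,7}→10  {2,4,5,6,7}→10  {3,4,5,6,7}→5
  6 left: {0,3,4,5,6,7}→6  {1,2,4,5,6,7}→20  {2,3,4,5,6,7}→15
  placing 0:f first → 35 extensions
  placing 1:e first → 21 extensions
total linear extensions = 56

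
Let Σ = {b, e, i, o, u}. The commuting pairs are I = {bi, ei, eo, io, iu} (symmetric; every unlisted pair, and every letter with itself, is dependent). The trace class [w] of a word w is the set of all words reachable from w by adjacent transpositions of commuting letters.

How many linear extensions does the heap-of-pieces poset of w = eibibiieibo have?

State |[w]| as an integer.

462

0(e) covers ∅
1(i) covers ∅
2(b) covers 0:e
3(i) covers 1:i
4(b) covers 2:b
5(i) covers 3:i
6(i) covers 5:i
7(e) covers 4:b
8(i) covers 6:i
9(b) covers 7:e
10(o) covers 9:b
floor of heap: 0:e, 1:i
completions by unplaced set U, small U first (add the entries for U minus each lowest piece of U):
  |U|=1: {8}:1  {10}:1
  |U|=2: {6,8}:1  {8,10}:2  {9,10}:1
  |U|=3: {5,6,8}:1  {6,8,10}:3  {7,9,10}:1  {8,9,10}:3
  |U|=4: {3,5,6,8}:1  {4,7,9,10}:1  {5,6,8,10}:4  {6,8,9,10}:6  {7,8,9,10}:4
  |U|=5: {1,3,5,6,8}:1  {2,4,7,9,10}:1  {3,5,6,8,10}:5  {4,7,8,9,10}:5  {5,6,8,9,10}:10  {6,7,8,9,10}:10
  |U|=6: {0,2,4,7,9,10}:1  {1,3,5,6,8,10}:6  {2,4,7,8,9,10}:6  {3,5,6,8,9,10}:15  {4,6,7,8,9,10}:15  {5,6,7,8,9,10}:20
  |U|=7: {0,2,4,7,8,9,10}:7  {1,3,5,6,8,9,10}:21  {2,4,6,7,8,9,10}:21  {3,5,6,7,8,9,10}:35  {4,5,6,7,8,9,10}:35
  |U|=8: {0,2,4,6,7,8,9,10}:28  {1,3,5,6,7,8,9,10}:56  {2,4,5,6,7,8,9,10}:56  {3,4,5,6,7,8,9,10}:70
  |U|=9: {0,2,4,5,6,7,8,9,10}:84  {1,3,4,5,6,7,8,9,10}:126  {2,3,4,5,6,7,8,9,10}:126
  start at 0(e): 252
  start at 1(i): 210
sum over floor = 462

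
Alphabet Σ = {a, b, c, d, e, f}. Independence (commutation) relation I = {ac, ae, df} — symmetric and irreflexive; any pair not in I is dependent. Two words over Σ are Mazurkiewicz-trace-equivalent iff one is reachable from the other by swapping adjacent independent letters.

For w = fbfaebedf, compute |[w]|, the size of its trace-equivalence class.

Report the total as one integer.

#0=f has no predecessor
#1=b depends on [0:f]
#2=f depends on [1:b]
#3=a depends on [2:f]
#4=e depends on [2:f]
#5=b depends on [3:a, 4:e]
#6=e depends on [5:b]
#7=d depends on [6:e]
#8=f depends on [6:e]
sources: [0:f]
N(rest) = Σ N(rest − s) over sources s of rest; N(one piece) = 1:
  size 1 → [7]=1  [8]=1
  size 2 → [7,8]=2
  size 3 → [6,7,8]=2
  size 4 → [5,6,7,8]=2
  size 5 → [3,5,6,7,8]=2  [4,5,6,7,8]=2
  size 6 → [3,4,5,6,7,8]=4
  size 7 → [2,3,4,5,6,7,8]=4
  first=0(f) contributes 4

4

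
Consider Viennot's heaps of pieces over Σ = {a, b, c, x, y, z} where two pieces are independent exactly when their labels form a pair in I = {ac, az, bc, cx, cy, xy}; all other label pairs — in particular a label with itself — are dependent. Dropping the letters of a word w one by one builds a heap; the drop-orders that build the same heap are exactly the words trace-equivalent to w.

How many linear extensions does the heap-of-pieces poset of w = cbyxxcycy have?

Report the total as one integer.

840

piece 0:c — minimal
piece 1:b — minimal
piece 2:y rests on {1:b}
piece 3:x rests on {1:b}
piece 4:x rests on {3:x}
piece 5:c rests on {0:c}
piece 6:y rests on {2:y}
piece 7:c rests on {5:c}
piece 8:y rests on {6:y}
minimal pieces: {0:c, 1:b}
ways to finish when only these pieces remain (= sum over removing one remaining piece with nothing left below it):
  1 left: {4}→1  {7}→1  {8}→1
  2 left: {3,4}→1  {4,7}→2  {4,8}→2  {5,7}→1  {6,8}→1  {7,8}→2
  3 left: {0,5,7}→1  {2,6,8}→1  {3,4,7}→3  {3,4,8}→3  {4,5,7}→3  {4,6,8}→3  {4,7,8}→6  {5,7,8}→3  {6,7,8}→3
  4 left: {0,4,5,7}→4  {0,5,7,8}→4  {2,4,6,8}→4  {2,6,7,8}→4  {3,4,5,7}→6  {3,4,6,8}→6  {3,4,7,8}→12  {4,5,7,8}→12  {4,6,7,8}→12  {5,6,7,8}→6
  5 left: {0,3,4,5,7}→10  {0,4,5,7,8}→20  {0,5,6,7,8}→10  {2,3,4,6,8}→10  {2,4,6,7,8}→20  {2,5,6,7,8}→10  {3,4,5,7,8}→30  {3,4,6,7,8}→30  {4,5,6,7,8}→30
  6 left: {0,2,5,6,7,8}→20  {0,3,4,5,7,8}→60  {0,4,5,6,7,8}→60  {1,2,3,4,6,8}→10  {2,3,4,6,7,8}→60  {2,4,5,6,7,8}→60  {3,4,5,6,7,8}→90
  7 left: {0,2,4,5,6,7,8}→140  {0,3,4,5,6,7,8}→210  {1,2,3,4,6,7,8}→70  {2,3,4,5,6,7,8}→210
  placing 0:c first → 280 extensions
  placing 1:b first → 560 extensions
total linear extensions = 840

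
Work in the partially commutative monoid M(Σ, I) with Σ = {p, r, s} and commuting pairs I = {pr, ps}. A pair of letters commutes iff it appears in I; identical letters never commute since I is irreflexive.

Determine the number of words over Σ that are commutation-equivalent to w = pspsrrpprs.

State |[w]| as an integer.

piece 0:p — minimal
piece 1:s — minimal
piece 2:p rests on {0:p}
piece 3:s rests on {1:s}
piece 4:r rests on {3:s}
piece 5:r rests on {4:r}
piece 6:p rests on {2:p}
piece 7:p rests on {6:p}
piece 8:r rests on {5:r}
piece 9:s rests on {8:r}
minimal pieces: {0:p, 1:s}
ways to finish when only these pieces remain (= sum over removing one remaining piece with nothing left below it):
  1 left: {7}→1  {9}→1
  2 left: {6,7}→1  {7,9}→2  {8,9}→1
  3 left: {2,6,7}→1  {5,8,9}→1  {6,7,9}→3  {7,8,9}→3
  4 left: {0,2,6,7}→1  {2,6,7,9}→4  {4,5,8,9}→1  {5,7,8,9}→4  {6,7,8,9}→6
  5 left: {0,2,6,7,9}→5  {2,6,7,8,9}→10  {3,4,5,8,9}→1  {4,5,7,8,9}→5  {5,6,7,8,9}→10
  6 left: {0,2,6,7,8,9}→15  {1,3,4,5,8,9}→1  {2,5,6,7,8,9}→20  {3,4,5,7,8,9}→6  {4,5,6,7,8,9}→15
  7 left: {0,2,5,6,7,8,9}→35  {1,3,4,5,7,8,9}→7  {2,4,5,6,7,8,9}→35  {3,4,5,6,7,8,9}→21
  8 left: {0,2,4,5,6,7,8,9}→70  {1,3,4,5,6,7,8,9}→28  {2,3,4,5,6,7,8,9}→56
  placing 0:p first → 84 extensions
  placing 1:s first → 126 extensions
total linear extensions = 210

210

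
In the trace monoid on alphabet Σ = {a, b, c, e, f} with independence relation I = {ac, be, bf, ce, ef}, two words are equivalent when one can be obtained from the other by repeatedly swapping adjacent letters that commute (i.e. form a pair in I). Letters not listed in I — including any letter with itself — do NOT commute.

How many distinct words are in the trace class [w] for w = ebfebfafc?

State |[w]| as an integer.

0(e) covers ∅
1(b) covers ∅
2(f) covers ∅
3(e) covers 0:e
4(b) covers 1:b
5(f) covers 2:f
6(a) covers 3:e, 4:b, 5:f
7(f) covers 6:a
8(c) covers 7:f
floor of heap: 0:e, 1:b, 2:f
completions by unplaced set U, small U first (add the entries for U minus each lowest piece of U):
  |U|=1: {8}:1
  |U|=2: {7,8}:1
  |U|=3: {6,7,8}:1
  |U|=4: {3,6,7,8}:1  {4,6,7,8}:1  {5,6,7,8}:1
  |U|=5: {0,3,6,7,8}:1  {1,4,6,7,8}:1  {2,5,6,7,8}:1  {3,4,6,7,8}:2  {3,5,6,7,8}:2  {4,5,6,7,8}:2
  |U|=6: {0,3,4,6,7,8}:3  {0,3,5,6,7,8}:3  {1,3,4,6,7,8}:3  {1,4,5,6,7,8}:3  {2,3,5,6,7,8}:3  {2,4,5,6,7,8}:3  {3,4,5,6,7,8}:6
  |U|=7: {0,1,3,4,6,7,8}:6  {0,2,3,5,6,7,8}:6  {0,3,4,5,6,7,8}:12  {1,2,4,5,6,7,8}:6  {1,3,4,5,6,7,8}:12  {2,3,4,5,6,7,8}:12
  start at 0(e): 30
  start at 1(b): 30
  start at 2(f): 30
sum over floor = 90

90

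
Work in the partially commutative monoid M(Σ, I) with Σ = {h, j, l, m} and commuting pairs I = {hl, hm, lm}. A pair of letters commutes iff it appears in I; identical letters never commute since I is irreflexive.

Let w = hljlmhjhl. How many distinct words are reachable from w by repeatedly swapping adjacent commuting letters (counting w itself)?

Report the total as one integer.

24

#0=h has no predecessor
#1=l has no predecessor
#2=j depends on [0:h, 1:l]
#3=l depends on [2:j]
#4=m depends on [2:j]
#5=h depends on [2:j]
#6=j depends on [3:l, 4:m, 5:h]
#7=h depends on [6:j]
#8=l depends on [6:j]
sources: [0:h, 1:l]
N(rest) = Σ N(rest − s) over sources s of rest; N(one piece) = 1:
  size 1 → [7]=1  [8]=1
  size 2 → [7,8]=2
  size 3 → [6,7,8]=2
  size 4 → [3,6,7,8]=2  [4,6,7,8]=2  [5,6,7,8]=2
  size 5 → [3,4,6,7,8]=4  [3,5,6,7,8]=4  [4,5,6,7,8]=4
  size 6 → [3,4,5,6,7,8]=12
  size 7 → [2,3,4,5,6,7,8]=12
  first=0(h) contributes 12
  first=1(l) contributes 12
|[w]| = 24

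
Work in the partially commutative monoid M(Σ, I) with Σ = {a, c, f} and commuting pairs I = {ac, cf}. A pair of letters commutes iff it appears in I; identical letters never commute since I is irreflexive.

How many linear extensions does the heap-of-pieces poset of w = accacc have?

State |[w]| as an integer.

drop 0:a onto floor
drop 1:c onto floor
drop 2:c onto {1:c}
drop 3:a onto {0:a}
drop 4:c onto {2:c}
drop 5:c onto {4:c}
ground layer = {0:a, 1:c}
drop-orders for the pieces not yet dropped (sum over which currently-grounded one goes next):
  1 to go: {3} 1  {5} 1
  2 to go: {0,3} 1  {3,5} 2  {4,5} 1
  3 to go: {0,3,5} 3  {2,4,5} 1  {3,4,5} 3
  4 to go: {0,3,4,5} 6  {1,2,4,5} 1  {2,3,4,5} 4
  if 0:a drops first: 5 orders
  if 1:c drops first: 10 orders
heap linearizations: 15

15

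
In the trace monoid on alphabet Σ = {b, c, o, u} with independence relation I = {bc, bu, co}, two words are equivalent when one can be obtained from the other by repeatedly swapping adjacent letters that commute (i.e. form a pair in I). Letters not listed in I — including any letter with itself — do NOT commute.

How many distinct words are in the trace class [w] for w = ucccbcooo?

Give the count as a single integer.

105

#0=u has no predecessor
#1=c depends on [0:u]
#2=c depends on [1:c]
#3=c depends on [2:c]
#4=b has no predecessor
#5=c depends on [3:c]
#6=o depends on [0:u, 4:b]
#7=o depends on [6:o]
#8=o depends on [7:o]
sources: [0:u, 4:b]
N(rest) = Σ N(rest − s) over sources s of rest; N(one piece) = 1:
  size 1 → [5]=1  [8]=1
  size 2 → [3,5]=1  [5,8]=2  [7,8]=1
  size 3 → [2,3,5]=1  [3,5,8]=3  [5,7,8]=3  [6,7,8]=1
  size 4 → [1,2,3,5]=1  [2,3,5,8]=4  [3,5,7,8]=6  [4,6,7,8]=1  [5,6,7,8]=4
  size 5 → [1,2,3,5,8]=5  [2,3,5,7,8]=10  [3,5,6,7,8]=10  [4,5,6,7,8]=5
  size 6 → [1,2,3,5,7,8]=15  [2,3,5,6,7,8]=20  [3,4,5,6,7,8]=15
  size 7 → [1,2,3,5,6,7,8]=35  [2,3,4,5,6,7,8]=35
  first=0(u) contributes 70
  first=4(b) contributes 35
|[w]| = 105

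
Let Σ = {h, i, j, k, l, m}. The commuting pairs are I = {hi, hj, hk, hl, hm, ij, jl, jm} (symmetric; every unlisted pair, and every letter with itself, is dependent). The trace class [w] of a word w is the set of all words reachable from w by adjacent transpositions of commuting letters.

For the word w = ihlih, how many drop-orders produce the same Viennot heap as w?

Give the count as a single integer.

10

#0=i has no predecessor
#1=h has no predecessor
#2=l depends on [0:i]
#3=i depends on [2:l]
#4=h depends on [1:h]
sources: [0:i, 1:h]
N(rest) = Σ N(rest − s) over sources s of rest; N(one piece) = 1:
  size 1 → [3]=1  [4]=1
  size 2 → [1,4]=1  [2,3]=1  [3,4]=2
  size 3 → [0,2,3]=1  [1,3,4]=3  [2,3,4]=3
  first=0(i) contributes 6
  first=1(h) contributes 4
|[w]| = 10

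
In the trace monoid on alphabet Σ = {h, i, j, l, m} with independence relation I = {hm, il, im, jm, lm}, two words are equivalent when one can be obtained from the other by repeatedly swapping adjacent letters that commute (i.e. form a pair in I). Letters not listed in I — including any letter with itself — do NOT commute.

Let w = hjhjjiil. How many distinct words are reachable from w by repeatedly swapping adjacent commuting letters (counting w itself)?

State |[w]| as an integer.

0(h) covers ∅
1(j) covers 0:h
2(h) covers 1:j
3(j) covers 2:h
4(j) covers 3:j
5(i) covers 4:j
6(i) covers 5:i
7(l) covers 4:j
floor of heap: 0:h
completions by unplaced set U, small U first (add the entries for U minus each lowest piece of U):
  |U|=1: {6}:1  {7}:1
  |U|=2: {5,6}:1  {6,7}:2
  |U|=3: {5,6,7}:3
  |U|=4: {4,5,6,7}:3
  |U|=5: {3,4,5,6,7}:3
  |U|=6: {2,3,4,5,6,7}:3
  start at 0(h): 3

3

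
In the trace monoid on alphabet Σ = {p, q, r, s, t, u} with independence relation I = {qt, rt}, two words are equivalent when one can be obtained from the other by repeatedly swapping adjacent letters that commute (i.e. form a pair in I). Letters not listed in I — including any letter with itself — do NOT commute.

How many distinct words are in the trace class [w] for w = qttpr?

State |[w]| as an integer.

piece 0:q — minimal
piece 1:t — minimal
piece 2:t rests on {1:t}
piece 3:p rests on {0:q, 2:t}
piece 4:r rests on {3:p}
minimal pieces: {0:q, 1:t}
ways to finish when only these pieces remain (= sum over removing one remaining piece with nothing left below it):
  1 left: {4}→1
  2 left: {3,4}→1
  3 left: {0,3,4}→1  {2,3,4}→1
  placing 0:q first → 1 extensions
  placing 1:t first → 2 extensions
total linear extensions = 3

3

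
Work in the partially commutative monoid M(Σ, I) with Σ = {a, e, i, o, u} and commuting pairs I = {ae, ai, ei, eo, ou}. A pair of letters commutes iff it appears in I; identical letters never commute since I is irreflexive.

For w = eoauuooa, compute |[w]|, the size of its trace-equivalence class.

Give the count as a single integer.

piece 0:e — minimal
piece 1:o — minimal
piece 2:a rests on {1:o}
piece 3:u rests on {0:e, 2:a}
piece 4:u rests on {3:u}
piece 5:o rests on {2:a}
piece 6:o rests on {5:o}
piece 7:a rests on {4:u, 6:o}
minimal pieces: {0:e, 1:o}
ways to finish when only these pieces remain (= sum over removing one remaining piece with nothing left below it):
  1 left: {7}→1
  2 left: {4,7}→1  {6,7}→1
  3 left: {3,4,7}→1  {4,6,7}→2  {5,6,7}→1
  4 left: {0,3,4,7}→1  {3,4,6,7}→3  {4,5,6,7}→3
  5 left: {0,3,4,6,7}→4  {3,4,5,6,7}→6
  6 left: {0,3,4,5,6,7}→10  {2,3,4,5,6,7}→6
  placing 0:e first → 6 extensions
  placing 1:o first → 16 extensions
total linear extensions = 22

22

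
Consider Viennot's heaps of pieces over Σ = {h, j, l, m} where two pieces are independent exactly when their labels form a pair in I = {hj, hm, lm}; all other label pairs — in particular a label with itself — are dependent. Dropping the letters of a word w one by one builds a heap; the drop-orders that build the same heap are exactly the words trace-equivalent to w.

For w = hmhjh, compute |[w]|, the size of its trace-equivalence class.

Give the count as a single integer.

10

0(h) covers ∅
1(m) covers ∅
2(h) covers 0:h
3(j) covers 1:m
4(h) covers 2:h
floor of heap: 0:h, 1:m
completions by unplaced set U, small U first (add the entries for U minus each lowest piece of U):
  |U|=1: {3}:1  {4}:1
  |U|=2: {1,3}:1  {2,4}:1  {3,4}:2
  |U|=3: {0,2,4}:1  {1,3,4}:3  {2,3,4}:3
  start at 0(h): 6
  start at 1(m): 4
sum over floor = 10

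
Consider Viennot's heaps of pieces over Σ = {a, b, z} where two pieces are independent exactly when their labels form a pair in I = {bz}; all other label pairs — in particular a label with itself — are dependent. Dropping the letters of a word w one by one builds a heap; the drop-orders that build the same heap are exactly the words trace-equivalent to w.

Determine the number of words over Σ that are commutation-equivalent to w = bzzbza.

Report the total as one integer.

0(b) covers ∅
1(z) covers ∅
2(z) covers 1:z
3(b) covers 0:b
4(z) covers 2:z
5(a) covers 3:b, 4:z
floor of heap: 0:b, 1:z
completions by unplaced set U, small U first (add the entries for U minus each lowest piece of U):
  |U|=1: {5}:1
  |U|=2: {3,5}:1  {4,5}:1
  |U|=3: {0,3,5}:1  {2,4,5}:1  {3,4,5}:2
  |U|=4: {0,3,4,5}:3  {1,2,4,5}:1  {2,3,4,5}:3
  start at 0(b): 4
  start at 1(z): 6
sum over floor = 10

10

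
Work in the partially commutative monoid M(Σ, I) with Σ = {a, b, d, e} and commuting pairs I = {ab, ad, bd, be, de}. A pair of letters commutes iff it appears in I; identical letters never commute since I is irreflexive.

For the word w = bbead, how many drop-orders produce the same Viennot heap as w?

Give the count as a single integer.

30

drop 0:b onto floor
drop 1:b onto {0:b}
drop 2:e onto floor
drop 3:a onto {2:e}
drop 4:d onto floor
ground layer = {0:b, 2:e, 4:d}
drop-orders for the pieces not yet dropped (sum over which currently-grounded one goes next):
  1 to go: {1} 1  {3} 1  {4} 1
  2 to go: {0,1} 1  {1,3} 2  {1,4} 2  {2,3} 1  {3,4} 2
  3 to go: {0,1,3} 3  {0,1,4} 3  {1,2,3} 3  {1,3,4} 6  {2,3,4} 3
  if 0:b drops first: 12 orders
  if 2:e drops first: 12 orders
  if 4:d drops first: 6 orders
heap linearizations: 30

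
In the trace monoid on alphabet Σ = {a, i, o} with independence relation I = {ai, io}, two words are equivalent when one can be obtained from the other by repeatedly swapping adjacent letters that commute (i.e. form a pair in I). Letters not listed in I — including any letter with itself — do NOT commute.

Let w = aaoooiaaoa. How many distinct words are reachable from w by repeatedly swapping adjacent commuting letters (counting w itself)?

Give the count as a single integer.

drop 0:a onto floor
drop 1:a onto {0:a}
drop 2:o onto {1:a}
drop 3:o onto {2:o}
drop 4:o onto {3:o}
drop 5:i onto floor
drop 6:a onto {4:o}
drop 7:a onto {6:a}
drop 8:o onto {7:a}
drop 9:a onto {8:o}
ground layer = {0:a, 5:i}
drop-orders for the pieces not yet dropped (sum over which currently-grounded one goes next):
  1 to go: {5} 1  {9} 1
  2 to go: {5,9} 2  {8,9} 1
  3 to go: {5,8,9} 3  {7,8,9} 1
  4 to go: {5,7,8,9} 4  {6,7,8,9} 1
  5 to go: {4,6,7,8,9} 1  {5,6,7,8,9} 5
  6 to go: {3,4,6,7,8,9} 1  {4,5,6,7,8,9} 6
  7 to go: {2,3,4,6,7,8,9} 1  {3,4,5,6,7,8,9} 7
  8 to go: {1,2,3,4,6,7,8,9} 1  {2,3,4,5,6,7,8,9} 8
  if 0:a drops first: 9 orders
  if 5:i drops first: 1 orders
heap linearizations: 10

10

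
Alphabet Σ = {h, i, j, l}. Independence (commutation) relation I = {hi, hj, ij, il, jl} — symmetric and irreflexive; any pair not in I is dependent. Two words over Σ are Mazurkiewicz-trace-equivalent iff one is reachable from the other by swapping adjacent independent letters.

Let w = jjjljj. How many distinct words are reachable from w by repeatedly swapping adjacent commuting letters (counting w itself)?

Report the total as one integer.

6

drop 0:j onto floor
drop 1:j onto {0:j}
drop 2:j onto {1:j}
drop 3:l onto floor
drop 4:j onto {2:j}
drop 5:j onto {4:j}
ground layer = {0:j, 3:l}
drop-orders for the pieces not yet dropped (sum over which currently-grounded one goes next):
  1 to go: {3} 1  {5} 1
  2 to go: {3,5} 2  {4,5} 1
  3 to go: {2,4,5} 1  {3,4,5} 3
  4 to go: {1,2,4,5} 1  {2,3,4,5} 4
  if 0:j drops first: 5 orders
  if 3:l drops first: 1 orders
heap linearizations: 6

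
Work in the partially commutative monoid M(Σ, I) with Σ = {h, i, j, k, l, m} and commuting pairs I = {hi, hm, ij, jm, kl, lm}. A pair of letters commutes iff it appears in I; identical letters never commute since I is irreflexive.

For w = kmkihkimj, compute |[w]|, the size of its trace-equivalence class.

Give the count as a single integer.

6

piece 0:k — minimal
piece 1:m rests on {0:k}
piece 2:k rests on {1:m}
piece 3:i rests on {2:k}
piece 4:h rests on {2:k}
piece 5:k rests on {3:i, 4:h}
piece 6:i rests on {5:k}
piece 7:m rests on {6:i}
piece 8:j rests on {5:k}
minimal pieces: {0:k}
ways to finish when only these pieces remain (= sum over removing one remaining piece with nothing left below it):
  1 left: {7}→1  {8}→1
  2 left: {6,7}→1  {7,8}→2
  3 left: {6,7,8}→3
  4 left: {5,6,7,8}→3
  5 left: {3,5,6,7,8}→3  {4,5,6,7,8}→3
  6 left: {3,4,5,6,7,8}→6
  7 left: {2,3,4,5,6,7,8}→6
  placing 0:k first → 6 extensions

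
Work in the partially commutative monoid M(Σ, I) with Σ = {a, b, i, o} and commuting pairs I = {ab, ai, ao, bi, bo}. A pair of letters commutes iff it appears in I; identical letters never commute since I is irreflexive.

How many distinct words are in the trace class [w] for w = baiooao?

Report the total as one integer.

#0=b has no predecessor
#1=a has no predecessor
#2=i has no predecessor
#3=o depends on [2:i]
#4=o depends on [3:o]
#5=a depends on [1:a]
#6=o depends on [4:o]
sources: [0:b, 1:a, 2:i]
N(rest) = Σ N(rest − s) over sources s of rest; N(one piece) = 1:
  size 1 → [0]=1  [5]=1  [6]=1
  size 2 → [0,5]=2  [0,6]=2  [1,5]=1  [4,6]=1  [5,6]=2
  size 3 → [0,1,5]=3  [0,4,6]=3  [0,5,6]=6  [1,5,6]=3  [3,4,6]=1  [4,5,6]=3
  size 4 → [0,1,5,6]=12  [0,3,4,6]=4  [0,4,5,6]=12  [1,4,5,6]=6  [2,3,4,6]=1  [3,4,5,6]=4
  size 5 → [0,1,4,5,6]=30  [0,2,3,4,6]=5  [0,3,4,5,6]=20  [1,3,4,5,6]=10  [2,3,4,5,6]=5
  first=0(b) contributes 15
  first=1(a) contributes 30
  first=2(i) contributes 60
|[w]| = 105

105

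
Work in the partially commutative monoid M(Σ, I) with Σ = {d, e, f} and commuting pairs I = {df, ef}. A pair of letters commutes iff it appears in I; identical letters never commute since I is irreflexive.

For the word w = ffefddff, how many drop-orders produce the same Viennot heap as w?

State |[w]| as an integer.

piece 0:f — minimal
piece 1:f rests on {0:f}
piece 2:e — minimal
piece 3:f rests on {1:f}
piece 4:d rests on {2:e}
piece 5:d rests on {4:d}
piece 6:f rests on {3:f}
piece 7:f rests on {6:f}
minimal pieces: {0:f, 2:e}
ways to finish when only these pieces remain (= sum over removing one remaining piece with nothing left below it):
  1 left: {5}→1  {7}→1
  2 left: {4,5}→1  {5,7}→2  {6,7}→1
  3 left: {2,4,5}→1  {3,6,7}→1  {4,5,7}→3  {5,6,7}→3
  4 left: {1,3,6,7}→1  {2,4,5,7}→4  {3,5,6,7}→4  {4,5,6,7}→6
  5 left: {0,1,3,6,7}→1  {1,3,5,6,7}→5  {2,4,5,6,7}→10  {3,4,5,6,7}→10
  6 left: {0,1,3,5,6,7}→6  {1,3,4,5,6,7}→15  {2,3,4,5,6,7}→20
  placing 0:f first → 35 extensions
  placing 2:e first → 21 extensions
total linear extensions = 56

56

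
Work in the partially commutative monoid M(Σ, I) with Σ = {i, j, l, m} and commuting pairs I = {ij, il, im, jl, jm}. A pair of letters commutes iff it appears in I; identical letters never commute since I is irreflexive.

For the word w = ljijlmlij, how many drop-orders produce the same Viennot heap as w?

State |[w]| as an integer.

#0=l has no predecessor
#1=j has no predecessor
#2=i has no predecessor
#3=j depends on [1:j]
#4=l depends on [0:l]
#5=m depends on [4:l]
#6=l depends on [5:m]
#7=i depends on [2:i]
#8=j depends on [3:j]
sources: [0:l, 1:j, 2:i]
N(rest) = Σ N(rest − s) over sources s of rest; N(one piece) = 1:
  size 1 → [6]=1  [7]=1  [8]=1
  size 2 → [2,7]=1  [3,8]=1  [5,6]=1  [6,7]=2  [6,8]=2  [7,8]=2
  size 3 → [1,3,8]=1  [2,6,7]=3  [2,7,8]=3  [3,6,8]=3  [3,7,8]=3  [4,5,6]=1  [5,6,7]=3  [5,6,8]=3  [6,7,8]=6
  size 4 → [0,4,5,6]=1  [1,3,6,8]=4  [1,3,7,8]=4  [2,3,7,8]=6  [2,5,6,7]=6  [2,6,7,8]=12  [3,5,6,8]=6  [3,6,7,8]=12  [4,5,6,7]=4  [4,5,6,8]=4  [5,6,7,8]=12
  size 5 → [0,4,5,6,7]=5  [0,4,5,6,8]=5  [1,2,3,7,8]=10  [1,3,5,6,8]=10  [1,3,6,7,8]=20  [2,3,6,7,8]=30  [2,4,5,6,7]=10  [2,5,6,7,8]=30  [3,4,5,6,8]=10  [3,5,6,7,8]=30  [4,5,6,7,8]=20
  size 6 → [0,2,4,5,6,7]=15  [0,3,4,5,6,8]=15  [0,4,5,6,7,8]=30  [1,2,3,6,7,8]=60  [1,3,4,5,6,8]=20  [1,3,5,6,7,8]=60  [2,3,5,6,7,8]=90  [2,4,5,6,7,8]=60  [3,4,5,6,7,8]=60
  size 7 → [0,1,3,4,5,6,8]=35  [0,2,4,5,6,7,8]=105  [0,3,4,5,6,7,8]=105  [1,2,3,5,6,7,8]=210  [1,3,4,5,6,7,8]=140  [2,3,4,5,6,7,8]=210
  first=0(l) contributes 560
  first=1(j) contributes 420
  first=2(i) contributes 280
|[w]| = 1260

1260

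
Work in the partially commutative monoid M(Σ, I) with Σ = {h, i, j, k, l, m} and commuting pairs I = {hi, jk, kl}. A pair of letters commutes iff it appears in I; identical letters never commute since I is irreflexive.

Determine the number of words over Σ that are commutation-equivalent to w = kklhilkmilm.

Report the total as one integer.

12

piece 0:k — minimal
piece 1:k rests on {0:k}
piece 2:l — minimal
piece 3:h rests on {1:k, 2:l}
piece 4:i rests on {1:k, 2:l}
piece 5:l rests on {3:h, 4:i}
piece 6:k rests on {3:h, 4:i}
piece 7:m rests on {5:l, 6:k}
piece 8:i rests on {7:m}
piece 9:l rests on {8:i}
piece 10:m rests on {9:l}
minimal pieces: {0:k, 2:l}
ways to finish when only these pieces remain (= sum over removing one remaining piece with nothing left below it):
  1 left: {10}→1
  2 left: {9,10}→1
  3 left: {8,9,10}→1
  4 left: {7,8,9,10}→1
  5 left: {5,7,8,9,10}→1  {6,7,8,9,10}→1
  6 left: {5,6,7,8,9,10}→2
  7 left: {3,5,6,7,8,9,10}→2  {4,5,6,7,8,9,10}→2
  8 left: {3,4,5,6,7,8,9,10}→4
  9 left: {1,3,4,5,6,7,8,9,10}→4  {2,3,4,5,6,7,8,9,10}→4
  placing 0:k first → 8 extensions
  placing 2:l first → 4 extensions
total linear extensions = 12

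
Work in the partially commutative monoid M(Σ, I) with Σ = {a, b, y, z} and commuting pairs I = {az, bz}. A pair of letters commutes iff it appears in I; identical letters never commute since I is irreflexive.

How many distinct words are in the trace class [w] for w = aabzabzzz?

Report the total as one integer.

piece 0:a — minimal
piece 1:a rests on {0:a}
piece 2:b rests on {1:a}
piece 3:z — minimal
piece 4:a rests on {2:b}
piece 5:b rests on {4:a}
piece 6:z rests on {3:z}
piece 7:z rests on {6:z}
piece 8:z rests on {7:z}
minimal pieces: {0:a, 3:z}
ways to finish when only these pieces remain (= sum over removing one remaining piece with nothing left below it):
  1 left: {5}→1  {8}→1
  2 left: {4,5}→1  {5,8}→2  {7,8}→1
  3 left: {2,4,5}→1  {4,5,8}→3  {5,7,8}→3  {6,7,8}→1
  4 left: {1,2,4,5}→1  {2,4,5,8}→4  {3,6,7,8}→1  {4,5,7,8}→6  {5,6,7,8}→4
  5 left: {0,1,2,4,5}→1  {1,2,4,5,8}→5  {2,4,5,7,8}→10  {3,5,6,7,8}→5  {4,5,6,7,8}→10
  6 left: {0,1,2,4,5,8}→6  {1,2,4,5,7,8}→15  {2,4,5,6,7,8}→20  {3,4,5,6,7,8}→15
  7 left: {0,1,2,4,5,7,8}→21  {1,2,4,5,6,7,8}→35  {2,3,4,5,6,7,8}→35
  placing 0:a first → 70 extensions
  placing 3:z first → 56 extensions
total linear extensions = 126

126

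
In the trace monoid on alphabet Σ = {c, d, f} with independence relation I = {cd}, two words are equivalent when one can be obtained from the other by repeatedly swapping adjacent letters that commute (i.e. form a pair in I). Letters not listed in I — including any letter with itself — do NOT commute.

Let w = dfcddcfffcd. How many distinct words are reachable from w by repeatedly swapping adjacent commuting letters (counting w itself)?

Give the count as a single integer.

12

drop 0:d onto floor
drop 1:f onto {0:d}
drop 2:c onto {1:f}
drop 3:d onto {1:f}
drop 4:d onto {3:d}
drop 5:c onto {2:c}
drop 6:f onto {4:d, 5:c}
drop 7:f onto {6:f}
drop 8:f onto {7:f}
drop 9:c onto {8:f}
drop 10:d onto {8:f}
ground layer = {0:d}
drop-orders for the pieces not yet dropped (sum over which currently-grounded one goes next):
  1 to go: {9} 1  {10} 1
  2 to go: {9,10} 2
  3 to go: {8,9,10} 2
  4 to go: {7,8,9,10} 2
  5 to go: {6,7,8,9,10} 2
  6 to go: {4,6,7,8,9,10} 2  {5,6,7,8,9,10} 2
  7 to go: {2,5,6,7,8,9,10} 2  {3,4,6,7,8,9,10} 2  {4,5,6,7,8,9,10} 4
  8 to go: {2,4,5,6,7,8,9,10} 6  {3,4,5,6,7,8,9,10} 6
  9 to go: {2,3,4,5,6,7,8,9,10} 12
  if 0:d drops first: 12 orders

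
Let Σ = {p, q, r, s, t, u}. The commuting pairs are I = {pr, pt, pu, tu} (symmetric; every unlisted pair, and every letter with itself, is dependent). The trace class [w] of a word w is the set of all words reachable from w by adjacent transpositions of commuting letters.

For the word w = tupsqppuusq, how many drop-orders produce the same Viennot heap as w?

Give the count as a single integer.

0(t) covers ∅
1(u) covers ∅
2(p) covers ∅
3(s) covers 0:t, 1:u, 2:p
4(q) covers 3:s
5(p) covers 4:q
6(p) covers 5:p
7(u) covers 4:q
8(u) covers 7:u
9(s) covers 6:p, 8:u
10(q) covers 9:s
floor of heap: 0:t, 1:u, 2:p
completions by unplaced set U, small U first (add the entries for U minus each lowest piece of U):
  |U|=1: {10}:1
  |U|=2: {9,10}:1
  |U|=3: {6,9,10}:1  {8,9,10}:1
  |U|=4: {5,6,9,10}:1  {6,8,9,10}:2  {7,8,9,10}:1
  |U|=5: {5,6,8,9,10}:3  {6,7,8,9,10}:3
  |U|=6: {5,6,7,8,9,10}:6
  |U|=7: {4,5,6,7,8,9,10}:6
  |U|=8: {3,4,5,6,7,8,9,10}:6
  |U|=9: {0,3,4,5,6,7,8,9,10}:6  {1,3,4,5,6,7,8,9,10}:6  {2,3,4,5,6,7,8,9,10}:6
  start at 0(t): 12
  start at 1(u): 12
  start at 2(p): 12
sum over floor = 36

36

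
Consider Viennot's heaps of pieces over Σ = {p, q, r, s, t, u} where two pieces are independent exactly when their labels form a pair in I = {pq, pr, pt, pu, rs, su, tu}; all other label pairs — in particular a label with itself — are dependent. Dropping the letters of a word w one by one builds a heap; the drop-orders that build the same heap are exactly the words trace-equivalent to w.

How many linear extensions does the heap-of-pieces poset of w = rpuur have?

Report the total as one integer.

#0=r has no predecessor
#1=p has no predecessor
#2=u depends on [0:r]
#3=u depends on [2:u]
#4=r depends on [3:u]
sources: [0:r, 1:p]
N(rest) = Σ N(rest − s) over sources s of rest; N(one piece) = 1:
  size 1 → [1]=1  [4]=1
  size 2 → [1,4]=2  [3,4]=1
  size 3 → [1,3,4]=3  [2,3,4]=1
  first=0(r) contributes 4
  first=1(p) contributes 1
|[w]| = 5

5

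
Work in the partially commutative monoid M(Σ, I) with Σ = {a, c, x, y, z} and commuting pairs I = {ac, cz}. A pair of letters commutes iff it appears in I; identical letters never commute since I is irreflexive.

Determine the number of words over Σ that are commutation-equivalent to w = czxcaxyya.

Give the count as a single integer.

piece 0:c — minimal
piece 1:z — minimal
piece 2:x rests on {0:c, 1:z}
piece 3:c rests on {2:x}
piece 4:a rests on {2:x}
piece 5:x rests on {3:c, 4:a}
piece 6:y rests on {5:x}
piece 7:y rests on {6:y}
piece 8:a rests on {7:y}
minimal pieces: {0:c, 1:z}
ways to finish when only these pieces remain (= sum over removing one remaining piece with nothing left below it):
  1 left: {8}→1
  2 left: {7,8}→1
  3 left: {6,7,8}→1
  4 left: {5,6,7,8}→1
  5 left: {3,5,6,7,8}→1  {4,5,6,7,8}→1
  6 left: {3,4,5,6,7,8}→2
  7 left: {2,3,4,5,6,7,8}→2
  placing 0:c first → 2 extensions
  placing 1:z first → 2 extensions
total linear extensions = 4

4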